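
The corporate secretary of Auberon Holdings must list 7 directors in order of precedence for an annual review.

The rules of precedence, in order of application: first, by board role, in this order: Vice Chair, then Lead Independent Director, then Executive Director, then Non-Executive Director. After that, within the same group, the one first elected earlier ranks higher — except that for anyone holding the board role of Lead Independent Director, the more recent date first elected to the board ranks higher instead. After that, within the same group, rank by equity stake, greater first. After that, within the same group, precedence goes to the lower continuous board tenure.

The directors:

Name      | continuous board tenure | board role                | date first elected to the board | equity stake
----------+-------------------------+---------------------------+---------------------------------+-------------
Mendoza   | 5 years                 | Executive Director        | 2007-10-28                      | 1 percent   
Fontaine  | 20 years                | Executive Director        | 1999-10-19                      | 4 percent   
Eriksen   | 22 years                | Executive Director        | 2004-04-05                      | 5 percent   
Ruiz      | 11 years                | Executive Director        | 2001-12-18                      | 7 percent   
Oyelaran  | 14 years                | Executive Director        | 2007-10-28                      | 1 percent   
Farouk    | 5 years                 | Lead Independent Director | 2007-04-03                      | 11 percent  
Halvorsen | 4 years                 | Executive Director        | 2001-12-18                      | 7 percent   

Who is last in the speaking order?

By board role: Farouk (Lead Independent Director); then Fontaine, Halvorsen, Ruiz, Eriksen, Mendoza and Oyelaran (Executive Director).
Among Fontaine, Halvorsen, Ruiz, Eriksen, Mendoza and Oyelaran, by date first elected to the board (earlier first): Fontaine (1999-10-19) before Halvorsen and Ruiz (2001-12-18) before Eriksen (2004-04-05) before Mendoza and Oyelaran (2007-10-28).
Halvorsen and Ruiz both have equity stake 7 percent, so the next rule applies.
Among Halvorsen and Ruiz, by continuous board tenure (lower first): Halvorsen (4 years) before Ruiz (11 years).
Mendoza and Oyelaran both have equity stake 1 percent, so the next rule applies.
Among Mendoza and Oyelaran, by continuous board tenure (lower first): Mendoza (5 years) before Oyelaran (14 years).
Order: Farouk, Fontaine, Halvorsen, Ruiz, Eriksen, Mendoza, Oyelaran.

Oyelaran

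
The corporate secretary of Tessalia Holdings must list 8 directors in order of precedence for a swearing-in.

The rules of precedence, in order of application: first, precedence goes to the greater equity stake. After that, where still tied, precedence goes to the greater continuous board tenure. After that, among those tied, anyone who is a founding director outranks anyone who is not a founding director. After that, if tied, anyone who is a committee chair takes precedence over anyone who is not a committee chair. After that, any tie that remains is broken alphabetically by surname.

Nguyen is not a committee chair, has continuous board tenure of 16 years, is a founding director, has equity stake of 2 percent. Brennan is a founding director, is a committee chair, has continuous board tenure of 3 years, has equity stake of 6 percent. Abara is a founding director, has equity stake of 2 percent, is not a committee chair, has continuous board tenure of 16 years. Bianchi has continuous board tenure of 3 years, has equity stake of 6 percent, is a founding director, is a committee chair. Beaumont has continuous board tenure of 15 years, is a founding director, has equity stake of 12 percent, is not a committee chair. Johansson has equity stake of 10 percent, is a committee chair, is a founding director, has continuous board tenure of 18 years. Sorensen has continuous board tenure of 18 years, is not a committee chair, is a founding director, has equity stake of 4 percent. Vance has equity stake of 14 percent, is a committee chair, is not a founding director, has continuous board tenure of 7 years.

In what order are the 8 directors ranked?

By equity stake (higher first): Vance (14 percent); then Beaumont (12 percent); then Johansson (10 percent); then Bianchi and Brennan (both 6 percent); then Sorensen (4 percent); then Abara and Nguyen (both 2 percent).
Bianchi and Brennan both have continuous board tenure 3 years, so the next rule applies.
Bianchi and Brennan are each a founding director, so the next rule applies.
Bianchi and Brennan are each a committee chair, so the next rule applies.
Among Bianchi and Brennan, alphabetically by surname: Bianchi before Brennan.
Abara and Nguyen both have continuous board tenure 16 years, so the next rule applies.
Abara and Nguyen are each a founding director, so the next rule applies.
Abara and Nguyen are each not a committee chair, so the next rule applies.
Among Abara and Nguyen, alphabetically by surname: Abara before Nguyen.
Full order: Vance, Beaumont, Johansson, Bianchi, Brennan, Sorensen, Abara, Nguyen.

Vance, Beaumont, Johansson, Bianchi, Brennan, Sorensen, Abara, Nguyen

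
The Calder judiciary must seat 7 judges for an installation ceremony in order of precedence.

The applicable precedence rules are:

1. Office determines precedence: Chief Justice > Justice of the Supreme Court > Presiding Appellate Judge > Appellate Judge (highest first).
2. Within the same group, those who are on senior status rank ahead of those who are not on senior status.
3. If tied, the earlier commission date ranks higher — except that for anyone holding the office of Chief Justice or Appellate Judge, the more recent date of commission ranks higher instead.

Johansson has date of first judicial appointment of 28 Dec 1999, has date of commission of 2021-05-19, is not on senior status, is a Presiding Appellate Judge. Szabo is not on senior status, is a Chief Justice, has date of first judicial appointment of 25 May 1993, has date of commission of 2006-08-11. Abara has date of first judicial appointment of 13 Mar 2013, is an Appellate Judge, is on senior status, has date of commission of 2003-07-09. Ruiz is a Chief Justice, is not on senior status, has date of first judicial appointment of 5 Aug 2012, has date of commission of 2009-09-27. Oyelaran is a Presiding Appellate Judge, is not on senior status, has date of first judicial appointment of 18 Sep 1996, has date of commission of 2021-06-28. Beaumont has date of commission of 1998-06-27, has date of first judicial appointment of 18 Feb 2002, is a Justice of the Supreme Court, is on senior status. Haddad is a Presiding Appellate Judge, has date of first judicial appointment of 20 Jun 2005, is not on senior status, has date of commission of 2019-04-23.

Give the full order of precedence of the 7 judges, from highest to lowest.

By office: Ruiz and Szabo (Chief Justice); then Beaumont (Justice of the Supreme Court); then Haddad, Johansson and Oyelaran (Presiding Appellate Judge); then Abara (Appellate Judge).
Ruiz and Szabo are each not on senior status, so the next rule applies.
Among Ruiz and Szabo, by date of commission (later first) (reversed rule for this group): Ruiz (2009-09-27) before Szabo (2006-08-11).
Haddad, Johansson and Oyelaran are each not on senior status, so the next rule applies.
Among Haddad, Johansson and Oyelaran, by date of commission (earlier first): Haddad (2019-04-23) before Johansson (2021-05-19) before Oyelaran (2021-06-28).
Full order: Ruiz, Szabo, Beaumont, Haddad, Johansson, Oyelaran, Abara.

Ruiz, Szabo, Beaumont, Haddad, Johansson, Oyelaran, Abara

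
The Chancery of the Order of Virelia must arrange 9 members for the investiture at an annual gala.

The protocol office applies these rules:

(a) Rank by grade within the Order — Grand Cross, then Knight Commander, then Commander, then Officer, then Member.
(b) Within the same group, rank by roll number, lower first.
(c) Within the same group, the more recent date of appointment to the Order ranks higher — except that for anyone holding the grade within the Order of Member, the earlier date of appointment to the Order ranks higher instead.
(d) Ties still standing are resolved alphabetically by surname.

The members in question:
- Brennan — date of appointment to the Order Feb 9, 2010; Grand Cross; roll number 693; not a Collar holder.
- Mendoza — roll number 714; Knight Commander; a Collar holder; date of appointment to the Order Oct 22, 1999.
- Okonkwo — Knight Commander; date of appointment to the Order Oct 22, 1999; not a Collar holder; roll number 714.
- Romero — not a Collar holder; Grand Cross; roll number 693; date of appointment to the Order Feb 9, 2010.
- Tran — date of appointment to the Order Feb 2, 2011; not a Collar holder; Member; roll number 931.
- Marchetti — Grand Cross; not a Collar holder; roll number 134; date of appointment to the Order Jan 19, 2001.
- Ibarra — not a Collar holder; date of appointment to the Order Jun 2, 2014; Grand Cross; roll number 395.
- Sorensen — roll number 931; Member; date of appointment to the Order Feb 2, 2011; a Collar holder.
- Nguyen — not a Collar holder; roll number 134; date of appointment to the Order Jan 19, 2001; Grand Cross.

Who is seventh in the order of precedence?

By grade within the Order: Marchetti, Nguyen, Ibarra, Brennan and Romero (Grand Cross); then Mendoza and Okonkwo (Knight Commander); then Sorensen and Tran (Member).
Among Marchetti, Nguyen, Ibarra, Brennan and Romero, by roll number (lower first): Marchetti and Nguyen (134) before Ibarra (395) before Brennan and Romero (693).
Marchetti and Nguyen both have date of appointment to the Order Jan 19, 2001, so the next rule applies.
Among Marchetti and Nguyen, alphabetically by surname: Marchetti before Nguyen.
Brennan and Romero both have date of appointment to the Order Feb 9, 2010, so the next rule applies.
Among Brennan and Romero, alphabetically by surname: Brennan before Romero.
Mendoza and Okonkwo both have roll number 714, so the next rule applies.
Mendoza and Okonkwo both have date of appointment to the Order Oct 22, 1999, so the next rule applies.
Among Mendoza and Okonkwo, alphabetically by surname: Mendoza before Okonkwo.
Sorensen and Tran both have roll number 931, so the next rule applies.
Sorensen and Tran both have date of appointment to the Order Feb 2, 2011, so the next rule applies.
Among Sorensen and Tran, alphabetically by surname: Sorensen before Tran.
Order: Marchetti, Nguyen, Ibarra, Brennan, Romero, Mendoza, Okonkwo, Sorensen, Tran.

Okonkwo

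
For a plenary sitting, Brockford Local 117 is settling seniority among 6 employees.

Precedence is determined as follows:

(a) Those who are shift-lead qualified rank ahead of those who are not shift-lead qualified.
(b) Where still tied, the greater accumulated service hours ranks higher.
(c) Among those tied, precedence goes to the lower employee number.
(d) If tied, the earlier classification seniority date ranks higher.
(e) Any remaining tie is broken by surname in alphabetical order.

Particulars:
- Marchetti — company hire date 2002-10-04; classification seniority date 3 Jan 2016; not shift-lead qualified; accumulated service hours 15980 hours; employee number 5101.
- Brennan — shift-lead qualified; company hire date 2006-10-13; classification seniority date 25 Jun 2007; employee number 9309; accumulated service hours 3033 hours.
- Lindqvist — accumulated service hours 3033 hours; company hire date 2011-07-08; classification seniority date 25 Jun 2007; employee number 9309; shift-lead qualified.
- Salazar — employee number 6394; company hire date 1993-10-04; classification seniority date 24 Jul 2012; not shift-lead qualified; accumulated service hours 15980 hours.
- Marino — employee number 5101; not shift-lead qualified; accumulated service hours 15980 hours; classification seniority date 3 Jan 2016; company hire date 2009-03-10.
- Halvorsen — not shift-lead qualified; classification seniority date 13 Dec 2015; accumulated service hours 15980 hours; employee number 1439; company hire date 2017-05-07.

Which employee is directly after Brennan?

By the first rule: Brennan and Lindqvist (both shift-lead qualified); then Halvorsen, Marchetti, Marino and Salazar (each not shift-lead qualified).
Brennan and Lindqvist both have accumulated service hours 3033 hours, so the next rule applies.
Brennan and Lindqvist both have employee number 9309, so the next rule applies.
Brennan and Lindqvist both have classification seniority date 25 Jun 2007, so the next rule applies.
Among Brennan and Lindqvist, alphabetically by surname: Brennan before Lindqvist.
Halvorsen, Marchetti, Marino and Salazar all have accumulated service hours 15980 hours, so the next rule applies.
Among Halvorsen, Marchetti, Marino and Salazar, by employee number (lower first): Halvorsen (1439) before Marchetti and Marino (5101) before Salazar (6394).
Marchetti and Marino both have classification seniority date 3 Jan 2016, so the next rule applies.
Among Marchetti and Marino, alphabetically by surname: Marchetti before Marino.
Order: Brennan, Lindqvist, Halvorsen, Marchetti, Marino, Salazar.

Lindqvist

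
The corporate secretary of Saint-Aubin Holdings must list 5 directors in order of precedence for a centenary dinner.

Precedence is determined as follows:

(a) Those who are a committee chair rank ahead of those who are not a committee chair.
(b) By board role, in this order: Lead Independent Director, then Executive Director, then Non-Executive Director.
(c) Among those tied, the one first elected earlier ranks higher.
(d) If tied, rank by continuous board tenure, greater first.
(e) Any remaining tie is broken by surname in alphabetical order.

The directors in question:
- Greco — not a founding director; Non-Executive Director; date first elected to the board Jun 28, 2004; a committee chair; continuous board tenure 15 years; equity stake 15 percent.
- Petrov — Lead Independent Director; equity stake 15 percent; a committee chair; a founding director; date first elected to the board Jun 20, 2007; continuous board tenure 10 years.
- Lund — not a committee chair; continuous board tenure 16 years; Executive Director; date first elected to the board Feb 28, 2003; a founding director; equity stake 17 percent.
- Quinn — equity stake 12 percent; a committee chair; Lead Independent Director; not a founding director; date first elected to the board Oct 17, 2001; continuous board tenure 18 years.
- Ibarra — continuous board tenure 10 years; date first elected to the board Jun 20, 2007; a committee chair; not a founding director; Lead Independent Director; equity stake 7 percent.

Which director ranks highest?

By the first rule: Quinn, Ibarra, Petrov and Greco (each a committee chair); then Lund (not a committee chair).
Among Quinn, Ibarra, Petrov and Greco, by board role: Quinn, Ibarra and Petrov (Lead Independent Director) before Greco (Non-Executive Director).
Among Quinn, Ibarra and Petrov, by date first elected to the board (earlier first): Quinn (Oct 17, 2001) before Ibarra and Petrov (Jun 20, 2007).
Ibarra and Petrov both have continuous board tenure 10 years, so the next rule applies.
Among Ibarra and Petrov, alphabetically by surname: Ibarra before Petrov.
Order: Quinn, Ibarra, Petrov, Greco, Lund.

Quinn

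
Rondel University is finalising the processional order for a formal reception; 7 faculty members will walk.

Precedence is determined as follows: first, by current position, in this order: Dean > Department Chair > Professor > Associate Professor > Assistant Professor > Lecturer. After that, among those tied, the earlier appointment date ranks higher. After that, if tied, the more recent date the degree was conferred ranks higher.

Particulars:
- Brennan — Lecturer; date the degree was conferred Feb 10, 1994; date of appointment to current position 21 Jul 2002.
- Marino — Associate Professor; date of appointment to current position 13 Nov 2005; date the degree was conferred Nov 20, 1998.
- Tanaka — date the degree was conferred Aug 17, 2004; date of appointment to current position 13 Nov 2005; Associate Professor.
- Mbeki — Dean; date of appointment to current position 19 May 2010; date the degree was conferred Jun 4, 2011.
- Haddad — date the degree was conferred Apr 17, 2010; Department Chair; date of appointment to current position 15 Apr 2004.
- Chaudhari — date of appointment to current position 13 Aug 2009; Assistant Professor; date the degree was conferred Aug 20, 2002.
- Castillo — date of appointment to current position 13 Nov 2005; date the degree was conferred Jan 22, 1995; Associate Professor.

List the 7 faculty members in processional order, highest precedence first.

By current position: Mbeki (Dean); then Haddad (Department Chair); then Tanaka, Marino and Castillo (Associate Professor); then Chaudhari (Assistant Professor); then Brennan (Lecturer).
Tanaka, Marino and Castillo all have date of appointment to current position 13 Nov 2005, so the next rule applies.
Among Tanaka, Marino and Castillo, by date the degree was conferred (later first): Tanaka (Aug 17, 2004) before Marino (Nov 20, 1998) before Castillo (Jan 22, 1995).
Full order: Mbeki, Haddad, Tanaka, Marino, Castillo, Chaudhari, Brennan.

Mbeki, Haddad, Tanaka, Marino, Castillo, Chaudhari, Brennan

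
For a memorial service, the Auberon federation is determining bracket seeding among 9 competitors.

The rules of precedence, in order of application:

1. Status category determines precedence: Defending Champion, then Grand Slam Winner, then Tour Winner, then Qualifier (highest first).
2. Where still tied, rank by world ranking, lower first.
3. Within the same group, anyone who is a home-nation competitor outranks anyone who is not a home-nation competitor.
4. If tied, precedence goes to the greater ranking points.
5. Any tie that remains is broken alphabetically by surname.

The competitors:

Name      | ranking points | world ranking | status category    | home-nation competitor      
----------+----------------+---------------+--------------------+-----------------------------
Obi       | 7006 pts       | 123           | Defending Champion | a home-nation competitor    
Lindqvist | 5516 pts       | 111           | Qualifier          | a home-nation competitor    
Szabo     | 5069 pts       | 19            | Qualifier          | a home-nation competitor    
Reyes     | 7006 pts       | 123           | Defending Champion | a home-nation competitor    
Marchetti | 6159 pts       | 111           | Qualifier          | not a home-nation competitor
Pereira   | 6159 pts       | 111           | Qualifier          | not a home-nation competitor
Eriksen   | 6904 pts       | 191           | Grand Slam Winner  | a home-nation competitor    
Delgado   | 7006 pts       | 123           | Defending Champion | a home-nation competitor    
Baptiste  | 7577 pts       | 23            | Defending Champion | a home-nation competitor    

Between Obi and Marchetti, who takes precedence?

Obi

By status category: Baptiste, Delgado, Obi and Reyes (Defending Champion); then Eriksen (Grand Slam Winner); then Szabo, Lindqvist, Marchetti and Pereira (Qualifier).
Among Baptiste, Delgado, Obi and Reyes, by world ranking (lower first): Baptiste (23) before Delgado, Obi and Reyes (123).
Delgado, Obi and Reyes are each a home-nation competitor, so the next rule applies.
Delgado, Obi and Reyes all have ranking points 7006 pts, so the next rule applies.
Among Delgado, Obi and Reyes, alphabetically by surname: Delgado before Obi before Reyes.
Among Szabo, Lindqvist, Marchetti and Pereira, by world ranking (lower first): Szabo (19) before Lindqvist, Marchetti and Pereira (111).
Among Lindqvist, Marchetti and Pereira, a home-nation competitor before not a home-nation competitor: Lindqvist (a home-nation competitor) before Marchetti and Pereira (not a home-nation competitor).
Marchetti and Pereira both have ranking points 6159 pts, so the next rule applies.
Among Marchetti and Pereira, alphabetically by surname: Marchetti before Pereira.
So Obi takes precedence.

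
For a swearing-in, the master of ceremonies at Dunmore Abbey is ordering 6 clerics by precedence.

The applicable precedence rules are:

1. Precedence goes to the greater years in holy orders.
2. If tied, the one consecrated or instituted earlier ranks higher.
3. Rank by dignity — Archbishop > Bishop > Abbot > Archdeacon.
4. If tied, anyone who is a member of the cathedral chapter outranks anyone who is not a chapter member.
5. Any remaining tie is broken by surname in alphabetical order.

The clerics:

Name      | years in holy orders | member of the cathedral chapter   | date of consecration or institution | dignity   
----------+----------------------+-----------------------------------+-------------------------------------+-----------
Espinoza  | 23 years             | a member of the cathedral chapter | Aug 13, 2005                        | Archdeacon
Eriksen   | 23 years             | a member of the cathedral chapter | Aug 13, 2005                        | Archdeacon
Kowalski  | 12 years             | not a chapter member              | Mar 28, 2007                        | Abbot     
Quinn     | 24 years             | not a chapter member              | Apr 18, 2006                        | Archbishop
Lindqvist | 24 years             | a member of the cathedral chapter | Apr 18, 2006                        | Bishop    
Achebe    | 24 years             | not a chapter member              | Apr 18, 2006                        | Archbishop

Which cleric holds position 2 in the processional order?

By years in holy orders (higher first): Achebe, Quinn and Lindqvist (each 24 years); then Eriksen and Espinoza (both 23 years); then Kowalski (12 years).
Achebe, Quinn and Lindqvist all have date of consecration or institution Apr 18, 2006, so the next rule applies.
Among Achebe, Quinn and Lindqvist, by dignity: Achebe and Quinn (Archbishop) before Lindqvist (Bishop).
Achebe and Quinn are each not a chapter member, so the next rule applies.
Among Achebe and Quinn, alphabetically by surname: Achebe before Quinn.
Eriksen and Espinoza both have date of consecration or institution Aug 13, 2005, so the next rule applies.
Eriksen and Espinoza are each Archdeacon, so the next rule applies.
Eriksen and Espinoza are each a member of the cathedral chapter, so the next rule applies.
Among Eriksen and Espinoza, alphabetically by surname: Eriksen before Espinoza.
Order: Achebe, Quinn, Lindqvist, Eriksen, Espinoza, Kowalski.

Quinn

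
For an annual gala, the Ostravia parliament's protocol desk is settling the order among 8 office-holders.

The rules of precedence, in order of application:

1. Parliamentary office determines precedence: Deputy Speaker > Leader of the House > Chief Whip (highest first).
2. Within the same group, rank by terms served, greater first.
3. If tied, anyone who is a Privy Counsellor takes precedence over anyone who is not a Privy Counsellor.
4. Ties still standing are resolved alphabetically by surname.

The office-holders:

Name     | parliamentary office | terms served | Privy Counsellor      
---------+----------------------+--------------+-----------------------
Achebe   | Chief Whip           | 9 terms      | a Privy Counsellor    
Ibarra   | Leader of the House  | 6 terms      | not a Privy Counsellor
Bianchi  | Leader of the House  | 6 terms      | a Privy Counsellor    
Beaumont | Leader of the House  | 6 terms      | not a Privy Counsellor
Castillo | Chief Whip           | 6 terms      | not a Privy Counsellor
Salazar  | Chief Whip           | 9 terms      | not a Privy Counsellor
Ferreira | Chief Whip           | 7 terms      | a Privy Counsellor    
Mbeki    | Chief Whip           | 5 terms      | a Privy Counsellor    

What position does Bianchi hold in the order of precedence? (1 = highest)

By parliamentary office: Bianchi, Beaumont and Ibarra (Leader of the House); then Achebe, Salazar, Ferreira, Castillo and Mbeki (Chief Whip).
Bianchi, Beaumont and Ibarra all have terms served 6 terms, so the next rule applies.
Among Bianchi, Beaumont and Ibarra, a Privy Counsellor before not a Privy Counsellor: Bianchi (a Privy Counsellor) before Beaumont and Ibarra (not a Privy Counsellor).
Among Beaumont and Ibarra, alphabetically by surname: Beaumont before Ibarra.
Among Achebe, Salazar, Ferreira, Castillo and Mbeki, by terms served (higher first): Achebe and Salazar (9 terms) before Ferreira (7 terms) before Castillo (6 terms) before Mbeki (5 terms).
Among Achebe and Salazar, a Privy Counsellor before not a Privy Counsellor: Achebe (a Privy Counsellor) before Salazar (not a Privy Counsellor).
Order: Bianchi, Beaumont, Ibarra, Achebe, Salazar, Ferreira, Castillo, Mbeki. So position 1.

1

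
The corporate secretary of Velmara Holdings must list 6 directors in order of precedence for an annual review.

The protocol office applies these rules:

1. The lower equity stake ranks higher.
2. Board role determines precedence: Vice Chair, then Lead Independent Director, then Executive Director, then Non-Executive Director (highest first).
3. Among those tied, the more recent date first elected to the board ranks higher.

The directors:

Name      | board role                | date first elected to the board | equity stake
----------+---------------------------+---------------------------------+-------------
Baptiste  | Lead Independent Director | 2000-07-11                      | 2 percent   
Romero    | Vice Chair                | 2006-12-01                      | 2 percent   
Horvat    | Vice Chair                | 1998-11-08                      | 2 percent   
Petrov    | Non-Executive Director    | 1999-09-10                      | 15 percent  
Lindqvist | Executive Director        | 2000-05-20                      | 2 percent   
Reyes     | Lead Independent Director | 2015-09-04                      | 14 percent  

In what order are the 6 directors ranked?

By equity stake (lower first): Romero, Horvat, Baptiste and Lindqvist (each 2 percent); then Reyes (14 percent); then Petrov (15 percent).
Among Romero, Horvat, Baptiste and Lindqvist, by board role: Romero and Horvat (Vice Chair) before Baptiste (Lead Independent Director) before Lindqvist (Executive Director).
Among Romero and Horvat, by date first elected to the board (later first): Romero (2006-12-01) before Horvat (1998-11-08).
Full order: Romero, Horvat, Baptiste, Lindqvist, Reyes, Petrov.

Romero, Horvat, Baptiste, Lindqvist, Reyes, Petrov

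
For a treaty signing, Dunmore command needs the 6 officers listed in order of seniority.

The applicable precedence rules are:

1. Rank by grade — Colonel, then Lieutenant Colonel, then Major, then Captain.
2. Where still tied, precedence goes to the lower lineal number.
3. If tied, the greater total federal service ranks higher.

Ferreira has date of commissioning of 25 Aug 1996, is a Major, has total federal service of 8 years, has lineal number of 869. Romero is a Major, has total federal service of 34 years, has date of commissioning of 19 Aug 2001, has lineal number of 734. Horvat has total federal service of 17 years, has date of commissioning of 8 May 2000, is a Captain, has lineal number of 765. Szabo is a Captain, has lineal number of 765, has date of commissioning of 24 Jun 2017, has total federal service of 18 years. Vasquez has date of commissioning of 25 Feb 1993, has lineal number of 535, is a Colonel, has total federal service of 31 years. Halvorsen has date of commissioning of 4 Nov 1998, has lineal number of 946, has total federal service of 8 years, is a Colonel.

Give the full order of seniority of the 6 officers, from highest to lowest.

Vasquez, Halvorsen, Romero, Ferreira, Szabo, Horvat

By grade: Vasquez and Halvorsen (Colonel); then Romero and Ferreira (Major); then Szabo and Horvat (Captain).
Among Vasquez and Halvorsen, by lineal number (lower first): Vasquez (535) before Halvorsen (946).
Among Romero and Ferreira, by lineal number (lower first): Romero (734) before Ferreira (869).
Szabo and Horvat both have lineal number 765, so the next rule applies.
Among Szabo and Horvat, by total federal service (higher first): Szabo (18 years) before Horvat (17 years).
Full order: Vasquez, Halvorsen, Romero, Ferreira, Szabo, Horvat.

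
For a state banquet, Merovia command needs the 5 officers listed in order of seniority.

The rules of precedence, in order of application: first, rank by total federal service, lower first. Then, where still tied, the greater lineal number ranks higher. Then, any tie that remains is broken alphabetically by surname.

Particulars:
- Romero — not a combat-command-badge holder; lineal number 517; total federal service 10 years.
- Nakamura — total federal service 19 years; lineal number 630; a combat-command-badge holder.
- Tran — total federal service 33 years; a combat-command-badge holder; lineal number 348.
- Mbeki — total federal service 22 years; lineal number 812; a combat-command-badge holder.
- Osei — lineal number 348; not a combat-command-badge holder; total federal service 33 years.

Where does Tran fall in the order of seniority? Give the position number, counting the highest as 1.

5

By total federal service (lower first): Romero (10 years); then Nakamura (19 years); then Mbeki (22 years); then Osei and Tran (both 33 years).
Osei and Tran both have lineal number 348, so the next rule applies.
Among Osei and Tran, alphabetically by surname: Osei before Tran.
Order: Romero, Nakamura, Mbeki, Osei, Tran. So position 5.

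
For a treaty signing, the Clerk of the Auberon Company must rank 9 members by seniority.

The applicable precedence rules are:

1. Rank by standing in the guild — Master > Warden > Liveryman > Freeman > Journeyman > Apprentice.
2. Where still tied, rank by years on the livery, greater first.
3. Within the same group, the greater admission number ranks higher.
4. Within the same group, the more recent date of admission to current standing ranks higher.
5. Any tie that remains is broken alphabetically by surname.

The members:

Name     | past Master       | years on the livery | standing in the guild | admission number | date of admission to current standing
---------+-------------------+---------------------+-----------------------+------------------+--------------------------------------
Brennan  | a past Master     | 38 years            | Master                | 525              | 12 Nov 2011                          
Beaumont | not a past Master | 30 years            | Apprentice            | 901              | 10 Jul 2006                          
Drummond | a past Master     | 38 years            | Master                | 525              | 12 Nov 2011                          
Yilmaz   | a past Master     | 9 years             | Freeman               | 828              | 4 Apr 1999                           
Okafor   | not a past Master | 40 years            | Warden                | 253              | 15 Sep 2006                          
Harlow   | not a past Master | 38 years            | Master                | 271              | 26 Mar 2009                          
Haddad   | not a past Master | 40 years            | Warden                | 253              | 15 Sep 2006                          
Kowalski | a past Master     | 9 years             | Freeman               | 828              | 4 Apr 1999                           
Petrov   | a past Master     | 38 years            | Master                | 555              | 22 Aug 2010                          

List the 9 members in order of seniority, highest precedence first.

Petrov, Brennan, Drummond, Harlow, Haddad, Okafor, Kowalski, Yilmaz, Beaumont

By standing in the guild: Petrov, Brennan, Drummond and Harlow (Master); then Haddad and Okafor (Warden); then Kowalski and Yilmaz (Freeman); then Beaumont (Apprentice).
Petrov, Brennan, Drummond and Harlow all have years on the livery 38 years, so the next rule applies.
Among Petrov, Brennan, Drummond and Harlow, by admission number (higher first): Petrov (555) before Brennan and Drummond (525) before Harlow (271).
Brennan and Drummond both have date of admission to current standing 12 Nov 2011, so the next rule applies.
Among Brennan and Drummond, alphabetically by surname: Brennan before Drummond.
Haddad and Okafor both have years on the livery 40 years, so the next rule applies.
Haddad and Okafor both have admission number 253, so the next rule applies.
Haddad and Okafor both have date of admission to current standing 15 Sep 2006, so the next rule applies.
Among Haddad and Okafor, alphabetically by surname: Haddad before Okafor.
Kowalski and Yilmaz both have years on the livery 9 years, so the next rule applies.
Kowalski and Yilmaz both have admission number 828, so the next rule applies.
Kowalski and Yilmaz both have date of admission to current standing 4 Apr 1999, so the next rule applies.
Among Kowalski and Yilmaz, alphabetically by surname: Kowalski before Yilmaz.
Full order: Petrov, Brennan, Drummond, Harlow, Haddad, Okafor, Kowalski, Yilmaz, Beaumont.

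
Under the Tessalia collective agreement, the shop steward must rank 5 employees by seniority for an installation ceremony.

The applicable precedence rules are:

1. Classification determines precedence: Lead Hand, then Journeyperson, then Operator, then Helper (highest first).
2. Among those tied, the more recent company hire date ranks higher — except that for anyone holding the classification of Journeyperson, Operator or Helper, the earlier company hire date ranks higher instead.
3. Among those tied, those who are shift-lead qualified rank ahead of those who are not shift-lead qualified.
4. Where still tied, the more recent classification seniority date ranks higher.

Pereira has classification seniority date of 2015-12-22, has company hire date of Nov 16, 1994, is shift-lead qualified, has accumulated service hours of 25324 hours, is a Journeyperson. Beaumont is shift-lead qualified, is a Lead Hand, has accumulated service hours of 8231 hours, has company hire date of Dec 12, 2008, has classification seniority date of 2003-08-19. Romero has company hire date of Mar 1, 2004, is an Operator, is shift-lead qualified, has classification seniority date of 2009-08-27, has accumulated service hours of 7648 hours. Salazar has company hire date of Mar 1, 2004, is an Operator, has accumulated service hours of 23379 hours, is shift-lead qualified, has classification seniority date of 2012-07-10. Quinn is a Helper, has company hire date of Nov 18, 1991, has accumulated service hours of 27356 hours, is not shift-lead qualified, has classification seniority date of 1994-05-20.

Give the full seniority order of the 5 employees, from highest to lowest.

Beaumont, Pereira, Salazar, Romero, Quinn

By classification: Beaumont (Lead Hand); then Pereira (Journeyperson); then Salazar and Romero (Operator); then Quinn (Helper).
Salazar and Romero both have company hire date Mar 1, 2004, so the next rule applies.
Salazar and Romero are each shift-lead qualified, so the next rule applies.
Among Salazar and Romero, by classification seniority date (later first): Salazar (2012-07-10) before Romero (2009-08-27).
Full order: Beaumont, Pereira, Salazar, Romero, Quinn.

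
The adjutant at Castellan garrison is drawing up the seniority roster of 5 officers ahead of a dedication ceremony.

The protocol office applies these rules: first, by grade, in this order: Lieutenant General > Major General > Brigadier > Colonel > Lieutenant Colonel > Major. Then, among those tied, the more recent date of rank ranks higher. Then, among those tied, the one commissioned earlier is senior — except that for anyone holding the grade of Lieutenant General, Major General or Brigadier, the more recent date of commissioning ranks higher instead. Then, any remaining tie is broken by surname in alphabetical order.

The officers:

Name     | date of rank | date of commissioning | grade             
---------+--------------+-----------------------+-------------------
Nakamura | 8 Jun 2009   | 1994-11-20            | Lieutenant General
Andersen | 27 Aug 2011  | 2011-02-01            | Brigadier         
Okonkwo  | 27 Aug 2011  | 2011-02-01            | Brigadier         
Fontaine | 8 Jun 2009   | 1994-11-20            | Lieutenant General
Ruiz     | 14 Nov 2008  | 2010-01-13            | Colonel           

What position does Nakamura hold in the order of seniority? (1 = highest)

By grade: Fontaine and Nakamura (Lieutenant General); then Andersen and Okonkwo (Brigadier); then Ruiz (Colonel).
Fontaine and Nakamura both have date of rank 8 Jun 2009, so the next rule applies.
Fontaine and Nakamura both have date of commissioning 1994-11-20, so the next rule applies.
Among Fontaine and Nakamura, alphabetically by surname: Fontaine before Nakamura.
Andersen and Okonkwo both have date of rank 27 Aug 2011, so the next rule applies.
Andersen and Okonkwo both have date of commissioning 2011-02-01, so the next rule applies.
Among Andersen and Okonkwo, alphabetically by surname: Andersen before Okonkwo.
Order: Fontaine, Nakamura, Andersen, Okonkwo, Ruiz. So position 2.

2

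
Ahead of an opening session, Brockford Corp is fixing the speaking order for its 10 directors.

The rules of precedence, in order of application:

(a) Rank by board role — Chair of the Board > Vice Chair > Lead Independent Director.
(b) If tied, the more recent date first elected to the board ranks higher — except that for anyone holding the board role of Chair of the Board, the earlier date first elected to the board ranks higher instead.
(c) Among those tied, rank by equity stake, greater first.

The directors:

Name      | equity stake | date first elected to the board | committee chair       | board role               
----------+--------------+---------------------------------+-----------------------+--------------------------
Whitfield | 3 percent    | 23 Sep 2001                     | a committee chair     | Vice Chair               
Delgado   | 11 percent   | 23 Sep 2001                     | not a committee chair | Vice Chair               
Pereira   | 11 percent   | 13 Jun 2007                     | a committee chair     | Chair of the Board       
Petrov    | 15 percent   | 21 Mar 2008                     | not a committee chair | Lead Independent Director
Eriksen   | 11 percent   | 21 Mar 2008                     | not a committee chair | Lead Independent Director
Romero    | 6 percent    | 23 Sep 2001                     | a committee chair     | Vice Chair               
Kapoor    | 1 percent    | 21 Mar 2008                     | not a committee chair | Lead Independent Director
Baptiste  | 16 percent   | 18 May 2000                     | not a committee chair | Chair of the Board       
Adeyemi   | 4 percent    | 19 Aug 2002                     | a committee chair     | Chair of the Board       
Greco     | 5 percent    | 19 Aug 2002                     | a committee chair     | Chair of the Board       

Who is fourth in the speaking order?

By board role: Baptiste, Greco, Adeyemi and Pereira (Chair of the Board); then Delgado, Romero and Whitfield (Vice Chair); then Petrov, Eriksen and Kapoor (Lead Independent Director).
Among Baptiste, Greco, Adeyemi and Pereira, by date first elected to the board (earlier first) (reversed rule for this group): Baptiste (18 May 2000) before Greco and Adeyemi (19 Aug 2002) before Pereira (13 Jun 2007).
Among Greco and Adeyemi, by equity stake (higher first): Greco (5 percent) before Adeyemi (4 percent).
Delgado, Romero and Whitfield all have date first elected to the board 23 Sep 2001, so the next rule applies.
Among Delgado, Romero and Whitfield, by equity stake (higher first): Delgado (11 percent) before Romero (6 percent) before Whitfield (3 percent).
Petrov, Eriksen and Kapoor all have date first elected to the board 21 Mar 2008, so the next rule applies.
Among Petrov, Eriksen and Kapoor, by equity stake (higher first): Petrov (15 percent) before Eriksen (11 percent) before Kapoor (1 percent).
Order: Baptiste, Greco, Adeyemi, Pereira, Delgado, Romero, Whitfield, Petrov, Eriksen, Kapoor.

Pereira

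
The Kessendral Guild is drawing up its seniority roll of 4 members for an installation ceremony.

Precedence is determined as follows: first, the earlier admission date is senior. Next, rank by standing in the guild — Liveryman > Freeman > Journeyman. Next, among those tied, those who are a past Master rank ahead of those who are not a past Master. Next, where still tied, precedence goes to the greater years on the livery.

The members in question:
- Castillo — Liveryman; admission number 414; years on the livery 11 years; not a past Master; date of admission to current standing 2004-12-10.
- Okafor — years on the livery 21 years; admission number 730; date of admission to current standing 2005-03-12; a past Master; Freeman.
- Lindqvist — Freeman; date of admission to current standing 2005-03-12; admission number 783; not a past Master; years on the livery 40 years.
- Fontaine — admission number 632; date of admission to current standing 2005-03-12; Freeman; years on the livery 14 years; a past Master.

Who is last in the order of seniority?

By date of admission to current standing (earlier first): Castillo (2004-12-10); then Okafor, Fontaine and Lindqvist (each 2005-03-12).
Okafor, Fontaine and Lindqvist are each Freeman, so the next rule applies.
Among Okafor, Fontaine and Lindqvist, a past Master before not a past Master: Okafor and Fontaine (a past Master) before Lindqvist (not a past Master).
Among Okafor and Fontaine, by years on the livery (higher first): Okafor (21 years) before Fontaine (14 years).
Order: Castillo, Okafor, Fontaine, Lindqvist.

Lindqvist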